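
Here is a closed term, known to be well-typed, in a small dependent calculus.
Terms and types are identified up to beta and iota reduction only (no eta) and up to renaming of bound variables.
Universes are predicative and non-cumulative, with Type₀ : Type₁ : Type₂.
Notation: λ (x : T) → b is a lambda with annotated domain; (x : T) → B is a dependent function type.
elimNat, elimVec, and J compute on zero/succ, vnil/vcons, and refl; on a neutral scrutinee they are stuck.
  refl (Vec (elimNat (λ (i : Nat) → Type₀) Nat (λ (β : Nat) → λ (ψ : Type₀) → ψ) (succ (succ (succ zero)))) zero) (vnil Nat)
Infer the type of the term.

inferred type:
  Eq (Vec Nat zero) (vnil Nat) (vnil Nat)


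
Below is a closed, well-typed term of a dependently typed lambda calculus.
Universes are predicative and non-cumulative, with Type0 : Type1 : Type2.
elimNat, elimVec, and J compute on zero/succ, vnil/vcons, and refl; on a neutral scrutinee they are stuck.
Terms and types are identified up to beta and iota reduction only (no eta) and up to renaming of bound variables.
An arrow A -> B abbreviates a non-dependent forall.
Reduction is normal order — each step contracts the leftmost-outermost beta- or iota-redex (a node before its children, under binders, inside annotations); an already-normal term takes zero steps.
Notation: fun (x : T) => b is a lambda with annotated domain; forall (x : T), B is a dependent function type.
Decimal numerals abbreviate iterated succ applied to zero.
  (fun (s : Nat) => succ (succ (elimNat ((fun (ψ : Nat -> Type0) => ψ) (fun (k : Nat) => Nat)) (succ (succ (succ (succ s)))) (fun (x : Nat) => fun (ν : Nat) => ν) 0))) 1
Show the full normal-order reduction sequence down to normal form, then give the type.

reduction (normal order):
  (fun (s : Nat) => succ (succ (elimNat ((fun (ψ : Nat -> Type0) => ψ) (fun (k : Nat) => Nat)) (succ (succ (succ (succ s)))) (fun (x : Nat) => fun (ν : Nat) => ν) 0))) 1
  ~> succ (succ (elimNat ((fun (s : Nat -> Type0) => s) (fun (ψ : Nat) => Nat)) 5 (fun (k : Nat) => fun (x : Nat) => x) 0))
  ~> 7
type:
  Nat


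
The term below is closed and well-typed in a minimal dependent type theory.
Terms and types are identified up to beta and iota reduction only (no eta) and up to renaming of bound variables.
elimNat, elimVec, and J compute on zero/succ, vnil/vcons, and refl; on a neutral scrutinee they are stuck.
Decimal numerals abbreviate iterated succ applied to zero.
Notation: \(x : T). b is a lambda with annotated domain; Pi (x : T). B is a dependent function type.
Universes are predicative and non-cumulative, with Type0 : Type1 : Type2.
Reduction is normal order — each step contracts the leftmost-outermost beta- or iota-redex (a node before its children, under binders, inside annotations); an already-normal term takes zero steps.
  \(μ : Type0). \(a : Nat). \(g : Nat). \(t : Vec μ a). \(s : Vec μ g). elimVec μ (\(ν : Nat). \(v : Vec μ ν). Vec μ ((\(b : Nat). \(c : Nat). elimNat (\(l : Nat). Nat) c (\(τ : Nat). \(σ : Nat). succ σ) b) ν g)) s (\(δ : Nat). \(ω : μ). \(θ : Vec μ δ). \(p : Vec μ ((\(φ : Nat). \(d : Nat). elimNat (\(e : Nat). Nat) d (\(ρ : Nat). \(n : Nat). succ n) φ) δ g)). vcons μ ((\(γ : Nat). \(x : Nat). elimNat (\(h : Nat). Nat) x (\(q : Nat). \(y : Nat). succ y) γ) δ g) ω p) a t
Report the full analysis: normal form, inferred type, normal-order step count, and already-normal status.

resulting normal form:
  \(μ : Type0). \(a : Nat). \(g : Nat). \(t : Vec μ a). \(s : Vec μ g). elimVec μ (\(ν : Nat). \(v : Vec μ ν). Vec μ (elimNat (\(b : Nat). Nat) g (\(c : Nat). \(l : Nat). succ l) ν)) s (\(τ : Nat). \(σ : μ). \(δ : Vec μ τ). \(ω : Vec μ (elimNat (\(θ : Nat). Nat) g (\(p : Nat). \(φ : Nat). succ φ) τ)). vcons μ (elimNat (\(d : Nat). Nat) g (\(e : Nat). \(ρ : Nat). succ ρ) τ) σ ω) a t
inferred type:
  Pi (μ : Type0). Pi (a : Nat). Pi (g : Nat). Pi (t : Vec μ a). Pi (s : Vec μ g). Vec μ (elimNat (\(ν : Nat). Nat) g (\(v : Nat). \(b : Nat). succ b) a)
reduction steps (normal order): 6
term was already normal: no
first contracted redex: a beta-redex


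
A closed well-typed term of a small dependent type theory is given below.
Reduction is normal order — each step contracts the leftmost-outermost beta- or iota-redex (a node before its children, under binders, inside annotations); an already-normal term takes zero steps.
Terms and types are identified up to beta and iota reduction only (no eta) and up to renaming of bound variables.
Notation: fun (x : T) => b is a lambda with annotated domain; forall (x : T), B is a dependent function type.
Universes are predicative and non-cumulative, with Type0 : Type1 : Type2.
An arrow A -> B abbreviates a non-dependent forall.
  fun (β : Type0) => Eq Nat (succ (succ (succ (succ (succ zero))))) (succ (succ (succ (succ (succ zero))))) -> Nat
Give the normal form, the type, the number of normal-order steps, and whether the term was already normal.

reduced normal form:
  fun (β : Type0) => Eq Nat (succ (succ (succ (succ (succ zero))))) (succ (succ (succ (succ (succ zero))))) -> Nat
inferred type:
  Type0 -> Type0
normal-order step count: 0
already normal: yes


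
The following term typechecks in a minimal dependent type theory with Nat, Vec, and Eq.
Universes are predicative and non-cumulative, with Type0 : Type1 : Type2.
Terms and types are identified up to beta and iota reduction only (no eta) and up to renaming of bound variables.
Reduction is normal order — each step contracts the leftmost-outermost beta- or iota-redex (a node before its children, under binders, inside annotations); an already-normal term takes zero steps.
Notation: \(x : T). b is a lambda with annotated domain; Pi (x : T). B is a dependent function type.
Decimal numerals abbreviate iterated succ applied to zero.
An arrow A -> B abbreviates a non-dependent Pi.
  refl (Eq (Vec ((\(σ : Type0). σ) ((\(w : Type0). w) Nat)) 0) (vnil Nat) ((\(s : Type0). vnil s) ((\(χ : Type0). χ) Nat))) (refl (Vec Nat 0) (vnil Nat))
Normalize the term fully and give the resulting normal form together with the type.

reduced normal form:
  refl (Eq (Vec Nat 0) (vnil Nat) (vnil Nat)) (refl (Vec Nat 0) (vnil Nat))
inferred type:
  Eq (Eq (Vec Nat 0) (vnil Nat) (vnil Nat)) (refl (Vec Nat 0) (vnil Nat)) (refl (Vec Nat 0) (vnil Nat))
observation: reduction starts at a beta-redex, and 4 normal-order steps reach the normal form.


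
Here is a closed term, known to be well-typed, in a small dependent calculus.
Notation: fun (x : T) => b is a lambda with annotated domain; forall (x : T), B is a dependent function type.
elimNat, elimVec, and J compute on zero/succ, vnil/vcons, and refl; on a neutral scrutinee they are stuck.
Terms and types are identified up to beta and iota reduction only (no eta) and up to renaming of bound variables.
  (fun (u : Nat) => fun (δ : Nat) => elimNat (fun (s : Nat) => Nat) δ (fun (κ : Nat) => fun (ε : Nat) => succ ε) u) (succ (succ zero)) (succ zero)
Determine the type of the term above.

inferred type:
  Nat


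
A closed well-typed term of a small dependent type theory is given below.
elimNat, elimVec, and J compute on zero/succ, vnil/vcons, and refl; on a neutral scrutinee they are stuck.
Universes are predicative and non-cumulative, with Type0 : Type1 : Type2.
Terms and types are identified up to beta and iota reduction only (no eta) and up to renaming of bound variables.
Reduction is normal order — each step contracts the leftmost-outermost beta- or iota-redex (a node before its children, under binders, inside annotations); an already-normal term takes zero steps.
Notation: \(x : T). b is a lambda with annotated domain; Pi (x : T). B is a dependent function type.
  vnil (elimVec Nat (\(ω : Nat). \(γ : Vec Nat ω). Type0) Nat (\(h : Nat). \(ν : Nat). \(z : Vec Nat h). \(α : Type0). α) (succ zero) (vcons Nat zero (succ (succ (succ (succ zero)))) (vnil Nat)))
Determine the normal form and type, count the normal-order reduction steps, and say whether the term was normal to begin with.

normal form:
  vnil Nat
type:
  Vec Nat zero
reduction steps (normal order): 6
started in normal form: no
first redex: an elimVec iota-redex


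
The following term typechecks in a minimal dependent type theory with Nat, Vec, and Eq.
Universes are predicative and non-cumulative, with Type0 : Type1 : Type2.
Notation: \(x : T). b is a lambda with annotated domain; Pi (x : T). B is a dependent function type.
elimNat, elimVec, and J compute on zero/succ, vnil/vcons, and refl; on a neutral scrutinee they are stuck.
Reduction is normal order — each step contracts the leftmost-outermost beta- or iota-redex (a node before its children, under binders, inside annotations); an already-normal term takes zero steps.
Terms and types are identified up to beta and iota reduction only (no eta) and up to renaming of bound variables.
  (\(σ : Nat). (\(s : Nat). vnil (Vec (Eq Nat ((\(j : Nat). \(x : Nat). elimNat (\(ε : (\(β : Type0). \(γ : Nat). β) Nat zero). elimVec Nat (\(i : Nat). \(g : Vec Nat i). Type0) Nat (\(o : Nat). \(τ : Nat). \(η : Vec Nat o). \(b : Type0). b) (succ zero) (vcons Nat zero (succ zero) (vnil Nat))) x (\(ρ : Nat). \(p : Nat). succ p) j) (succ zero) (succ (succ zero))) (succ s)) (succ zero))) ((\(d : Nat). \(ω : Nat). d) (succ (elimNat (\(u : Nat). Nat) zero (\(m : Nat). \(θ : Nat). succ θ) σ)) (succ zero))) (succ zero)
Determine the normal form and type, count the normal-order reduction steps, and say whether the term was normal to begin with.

reduced normal form:
  vnil (Vec (Eq Nat (succ (succ (succ zero))) (succ (succ (succ zero)))) (succ zero))
type:
  Vec (Vec (Eq Nat (succ (succ (succ zero))) (succ (succ (succ zero)))) (succ zero)) zero
steps to reach normal form (normal order): 14
started in normal form: no
first contracted redex: a beta-redex


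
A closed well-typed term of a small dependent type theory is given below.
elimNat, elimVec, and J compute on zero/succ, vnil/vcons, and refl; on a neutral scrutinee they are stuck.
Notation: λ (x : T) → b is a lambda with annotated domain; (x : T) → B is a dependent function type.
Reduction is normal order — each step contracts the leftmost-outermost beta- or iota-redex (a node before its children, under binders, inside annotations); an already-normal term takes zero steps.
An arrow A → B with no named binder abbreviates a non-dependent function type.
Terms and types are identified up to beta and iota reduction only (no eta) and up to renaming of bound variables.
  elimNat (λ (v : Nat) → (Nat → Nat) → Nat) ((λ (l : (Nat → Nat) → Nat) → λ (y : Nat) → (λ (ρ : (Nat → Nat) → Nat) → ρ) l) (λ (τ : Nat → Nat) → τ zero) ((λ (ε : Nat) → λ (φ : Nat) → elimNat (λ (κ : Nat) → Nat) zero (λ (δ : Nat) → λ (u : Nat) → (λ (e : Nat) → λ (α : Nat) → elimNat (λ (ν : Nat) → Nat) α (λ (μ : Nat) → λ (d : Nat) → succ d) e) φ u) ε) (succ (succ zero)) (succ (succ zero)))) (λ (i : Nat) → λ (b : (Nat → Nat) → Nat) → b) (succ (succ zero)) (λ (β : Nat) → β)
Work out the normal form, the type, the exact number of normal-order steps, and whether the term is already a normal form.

resulting normal form:
  zero
the term's type:
  Nat
reduction steps (normal order): 12
started in normal form: no
first contracted redex: an elimNat iota-redex


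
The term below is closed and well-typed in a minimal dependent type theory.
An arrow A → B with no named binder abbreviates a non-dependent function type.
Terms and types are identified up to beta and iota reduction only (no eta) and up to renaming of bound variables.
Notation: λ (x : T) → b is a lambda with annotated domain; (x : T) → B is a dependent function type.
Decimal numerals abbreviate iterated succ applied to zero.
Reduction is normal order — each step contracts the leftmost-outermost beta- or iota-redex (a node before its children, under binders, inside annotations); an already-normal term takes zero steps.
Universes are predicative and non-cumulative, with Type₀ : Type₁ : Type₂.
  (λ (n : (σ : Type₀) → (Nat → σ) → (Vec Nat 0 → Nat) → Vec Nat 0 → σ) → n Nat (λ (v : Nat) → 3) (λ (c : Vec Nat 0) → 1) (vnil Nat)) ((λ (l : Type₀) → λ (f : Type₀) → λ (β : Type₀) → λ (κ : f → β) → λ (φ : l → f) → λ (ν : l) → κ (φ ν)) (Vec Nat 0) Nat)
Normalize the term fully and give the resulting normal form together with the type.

normal form:
  3
type:
  Nat
observation: normalization takes exactly 8 steps under the normal-order strategy.


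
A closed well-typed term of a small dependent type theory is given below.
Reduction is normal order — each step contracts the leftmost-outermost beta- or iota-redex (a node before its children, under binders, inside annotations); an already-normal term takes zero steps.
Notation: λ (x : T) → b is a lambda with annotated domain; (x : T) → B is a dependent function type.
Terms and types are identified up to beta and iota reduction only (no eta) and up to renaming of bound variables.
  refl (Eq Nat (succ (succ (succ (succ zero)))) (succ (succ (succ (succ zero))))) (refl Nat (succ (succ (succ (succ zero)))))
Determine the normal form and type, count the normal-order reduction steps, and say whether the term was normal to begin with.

reduced normal form:
  refl (Eq Nat (succ (succ (succ (succ zero)))) (succ (succ (succ (succ zero))))) (refl Nat (succ (succ (succ (succ zero)))))
the term's type:
  Eq (Eq Nat (succ (succ (succ (succ zero)))) (succ (succ (succ (succ zero))))) (refl Nat (succ (succ (succ (succ zero))))) (refl Nat (succ (succ (succ (succ zero)))))
normal-order step count: 0
already normal: yes


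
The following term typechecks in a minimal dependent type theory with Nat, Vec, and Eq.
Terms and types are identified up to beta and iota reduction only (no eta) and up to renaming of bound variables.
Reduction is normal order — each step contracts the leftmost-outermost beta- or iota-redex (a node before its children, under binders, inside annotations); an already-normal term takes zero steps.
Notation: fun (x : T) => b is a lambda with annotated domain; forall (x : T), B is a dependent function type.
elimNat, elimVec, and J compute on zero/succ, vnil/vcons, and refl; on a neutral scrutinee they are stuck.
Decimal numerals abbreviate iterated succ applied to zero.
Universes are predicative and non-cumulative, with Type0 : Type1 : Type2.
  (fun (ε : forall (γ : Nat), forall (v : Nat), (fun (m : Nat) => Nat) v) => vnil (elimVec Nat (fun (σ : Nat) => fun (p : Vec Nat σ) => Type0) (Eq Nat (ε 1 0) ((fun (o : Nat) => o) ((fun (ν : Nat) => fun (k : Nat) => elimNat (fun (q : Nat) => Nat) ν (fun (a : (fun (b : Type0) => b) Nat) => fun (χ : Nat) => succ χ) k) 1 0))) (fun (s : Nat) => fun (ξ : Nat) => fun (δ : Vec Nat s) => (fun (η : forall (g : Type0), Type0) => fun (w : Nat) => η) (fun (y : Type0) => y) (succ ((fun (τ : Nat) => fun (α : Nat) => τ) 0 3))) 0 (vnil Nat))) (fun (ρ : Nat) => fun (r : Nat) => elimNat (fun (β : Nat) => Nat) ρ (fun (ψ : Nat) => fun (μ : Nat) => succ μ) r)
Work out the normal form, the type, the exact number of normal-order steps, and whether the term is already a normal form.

reduced normal form:
  vnil (Eq Nat 1 1)
the term's type:
  Vec (Eq Nat 1 1) 0
normal-order step count: 9
term was already normal: no
first redex: a beta-redex


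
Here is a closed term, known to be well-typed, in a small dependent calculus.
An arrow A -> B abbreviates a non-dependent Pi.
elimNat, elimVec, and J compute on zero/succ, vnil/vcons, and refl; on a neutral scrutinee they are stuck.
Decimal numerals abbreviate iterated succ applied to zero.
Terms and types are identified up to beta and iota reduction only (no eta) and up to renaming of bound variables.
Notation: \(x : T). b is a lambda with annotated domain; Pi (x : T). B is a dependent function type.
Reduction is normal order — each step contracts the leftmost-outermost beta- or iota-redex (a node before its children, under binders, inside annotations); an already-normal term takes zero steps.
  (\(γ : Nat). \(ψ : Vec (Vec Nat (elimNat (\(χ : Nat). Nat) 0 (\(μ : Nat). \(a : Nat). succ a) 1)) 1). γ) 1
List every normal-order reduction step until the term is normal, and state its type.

reduction (normal order):
  (\(γ : Nat). \(ψ : Vec (Vec Nat (elimNat (\(χ : Nat). Nat) 0 (\(μ : Nat). \(a : Nat). succ a) 1)) 1). γ) 1
  ~> \(γ : Vec (Vec Nat (elimNat (\(ψ : Nat). Nat) 0 (\(χ : Nat). \(μ : Nat). succ μ) 1)) 1). 1
  ~> \(γ : Vec (Vec Nat ((\(ψ : Nat). \(χ : Nat). succ χ) 0 (elimNat (\(μ : Nat). Nat) 0 (\(a : Nat). \(j : Nat). succ j) 0))) 1). 1
  ~> \(γ : Vec (Vec Nat ((\(ψ : Nat). succ ψ) (elimNat (\(χ : Nat). Nat) 0 (\(μ : Nat). \(a : Nat). succ a) 0))) 1). 1
  ~> \(γ : Vec (Vec Nat (succ (elimNat (\(ψ : Nat). Nat) 0 (\(χ : Nat). \(μ : Nat). succ μ) 0))) 1). 1
  ~> \(γ : Vec (Vec Nat 1) 1). 1
type:
  Vec (Vec Nat 1) 1 -> Nat


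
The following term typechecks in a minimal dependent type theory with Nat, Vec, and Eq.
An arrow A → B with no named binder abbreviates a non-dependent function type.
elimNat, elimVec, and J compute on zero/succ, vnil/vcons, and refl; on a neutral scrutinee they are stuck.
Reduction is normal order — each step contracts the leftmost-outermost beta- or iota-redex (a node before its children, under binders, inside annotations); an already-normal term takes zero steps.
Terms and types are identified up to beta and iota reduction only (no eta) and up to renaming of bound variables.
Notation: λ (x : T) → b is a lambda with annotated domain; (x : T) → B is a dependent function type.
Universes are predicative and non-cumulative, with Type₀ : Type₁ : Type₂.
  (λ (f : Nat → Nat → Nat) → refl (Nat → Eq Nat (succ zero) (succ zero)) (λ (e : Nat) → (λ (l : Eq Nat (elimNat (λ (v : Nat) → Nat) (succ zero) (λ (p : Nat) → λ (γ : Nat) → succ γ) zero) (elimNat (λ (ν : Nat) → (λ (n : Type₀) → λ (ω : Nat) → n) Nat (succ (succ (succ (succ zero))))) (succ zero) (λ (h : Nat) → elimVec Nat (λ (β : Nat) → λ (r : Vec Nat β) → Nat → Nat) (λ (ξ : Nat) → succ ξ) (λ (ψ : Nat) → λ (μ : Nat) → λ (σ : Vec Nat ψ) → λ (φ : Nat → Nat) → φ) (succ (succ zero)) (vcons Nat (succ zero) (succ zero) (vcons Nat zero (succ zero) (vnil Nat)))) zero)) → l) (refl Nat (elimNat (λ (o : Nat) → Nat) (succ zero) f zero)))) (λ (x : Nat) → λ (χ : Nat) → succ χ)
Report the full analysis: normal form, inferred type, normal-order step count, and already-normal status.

resulting normal form:
  refl (Nat → Eq Nat (succ zero) (succ zero)) (λ (f : Nat) → refl Nat (succ zero))
type:
  Eq (Nat → Eq Nat (succ zero) (succ zero)) (λ (f : Nat) → refl Nat (succ zero)) (λ (e : Nat) → refl Nat (succ zero))
normal-order step count: 3
term was already normal: no
first contracted redex: a beta-redex


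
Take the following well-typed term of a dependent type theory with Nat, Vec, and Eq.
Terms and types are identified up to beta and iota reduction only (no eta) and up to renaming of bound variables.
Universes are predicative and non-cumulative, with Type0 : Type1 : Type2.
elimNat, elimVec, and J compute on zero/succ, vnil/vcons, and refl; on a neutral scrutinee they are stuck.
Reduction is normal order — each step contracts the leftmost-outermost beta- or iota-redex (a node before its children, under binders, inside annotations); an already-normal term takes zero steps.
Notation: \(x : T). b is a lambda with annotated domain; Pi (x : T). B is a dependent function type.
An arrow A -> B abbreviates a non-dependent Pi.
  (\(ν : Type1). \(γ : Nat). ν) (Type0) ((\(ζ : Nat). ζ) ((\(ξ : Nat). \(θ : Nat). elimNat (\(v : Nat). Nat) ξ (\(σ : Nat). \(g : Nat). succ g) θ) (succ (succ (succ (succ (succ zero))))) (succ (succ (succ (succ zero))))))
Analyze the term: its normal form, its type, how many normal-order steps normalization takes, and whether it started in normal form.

normal form:
  Type0
inferred type:
  Type1
reduction steps (normal order): 2
term was already normal: no
first contracted redex: a beta-redex


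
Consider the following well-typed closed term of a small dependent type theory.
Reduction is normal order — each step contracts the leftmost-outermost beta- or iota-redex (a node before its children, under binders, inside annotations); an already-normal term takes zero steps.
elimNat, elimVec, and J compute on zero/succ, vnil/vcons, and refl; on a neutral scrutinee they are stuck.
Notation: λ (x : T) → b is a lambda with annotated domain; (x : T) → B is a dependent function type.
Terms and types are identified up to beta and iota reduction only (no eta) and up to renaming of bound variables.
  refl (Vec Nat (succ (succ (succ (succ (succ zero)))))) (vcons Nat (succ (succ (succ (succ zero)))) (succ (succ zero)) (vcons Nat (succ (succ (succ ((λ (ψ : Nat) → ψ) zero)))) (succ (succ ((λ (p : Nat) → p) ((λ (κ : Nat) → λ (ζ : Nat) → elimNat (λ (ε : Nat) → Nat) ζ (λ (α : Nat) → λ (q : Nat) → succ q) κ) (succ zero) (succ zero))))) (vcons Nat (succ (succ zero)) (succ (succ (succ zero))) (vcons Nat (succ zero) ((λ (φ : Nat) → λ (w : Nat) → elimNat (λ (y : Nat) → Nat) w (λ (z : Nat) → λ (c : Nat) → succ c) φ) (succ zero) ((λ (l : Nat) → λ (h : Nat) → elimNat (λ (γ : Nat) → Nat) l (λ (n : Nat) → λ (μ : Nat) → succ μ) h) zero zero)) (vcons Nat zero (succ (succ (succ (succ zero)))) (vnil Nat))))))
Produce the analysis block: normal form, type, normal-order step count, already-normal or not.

resulting normal form:
  refl (Vec Nat (succ (succ (succ (succ (succ zero)))))) (vcons Nat (succ (succ (succ (succ zero)))) (succ (succ zero)) (vcons Nat (succ (succ (succ zero))) (succ (succ (succ (succ zero)))) (vcons Nat (succ (succ zero)) (succ (succ (succ zero))) (vcons Nat (succ zero) (succ zero) (vcons Nat zero (succ (succ (succ (succ zero)))) (vnil Nat))))))
inferred type:
  Eq (Vec Nat (succ (succ (succ (succ (succ zero)))))) (vcons Nat (succ (succ (succ (succ zero)))) (succ (succ zero)) (vcons Nat (succ (succ (succ zero))) (succ (succ (succ (succ zero)))) (vcons Nat (succ (succ zero)) (succ (succ (succ zero))) (vcons Nat (succ zero) (succ zero) (vcons Nat zero (succ (succ (succ (succ zero)))) (vnil Nat)))))) (vcons Nat (succ (succ (succ (succ zero)))) (succ (succ zero)) (vcons Nat (succ (succ (succ zero))) (succ (succ (succ (succ zero)))) (vcons Nat (succ (succ zero)) (succ (succ (succ zero))) (vcons Nat (succ zero) (succ zero) (vcons Nat zero (succ (succ (succ (succ zero)))) (vnil Nat))))))
normal-order step count: 17
started in normal form: no
first contracted redex: a beta-redex


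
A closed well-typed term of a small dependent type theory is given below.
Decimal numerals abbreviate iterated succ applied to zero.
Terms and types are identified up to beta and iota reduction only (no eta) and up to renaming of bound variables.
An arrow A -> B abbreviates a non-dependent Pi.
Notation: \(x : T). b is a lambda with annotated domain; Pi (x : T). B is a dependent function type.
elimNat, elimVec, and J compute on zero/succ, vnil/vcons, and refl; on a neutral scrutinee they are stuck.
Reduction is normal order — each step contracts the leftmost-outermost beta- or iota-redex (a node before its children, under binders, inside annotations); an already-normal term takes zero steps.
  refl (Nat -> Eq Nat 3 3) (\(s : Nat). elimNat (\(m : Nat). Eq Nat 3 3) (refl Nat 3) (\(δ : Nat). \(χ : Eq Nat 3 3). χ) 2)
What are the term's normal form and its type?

normal form:
  refl (Nat -> Eq Nat 3 3) (\(s : Nat). refl Nat 3)
type:
  Eq (Nat -> Eq Nat 3 3) (\(s : Nat). refl Nat 3) (\(m : Nat). refl Nat 3)
observation: normalization takes exactly 7 steps under the normal-order strategy.


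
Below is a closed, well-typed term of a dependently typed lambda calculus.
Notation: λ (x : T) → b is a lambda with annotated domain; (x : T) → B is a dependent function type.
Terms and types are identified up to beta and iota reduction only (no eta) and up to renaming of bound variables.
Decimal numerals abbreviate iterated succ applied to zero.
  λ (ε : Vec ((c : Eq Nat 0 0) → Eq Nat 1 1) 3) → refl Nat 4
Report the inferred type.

type:
  (ε : Vec ((c : Eq Nat 0 0) → Eq Nat 1 1) 3) → Eq Nat 4 4


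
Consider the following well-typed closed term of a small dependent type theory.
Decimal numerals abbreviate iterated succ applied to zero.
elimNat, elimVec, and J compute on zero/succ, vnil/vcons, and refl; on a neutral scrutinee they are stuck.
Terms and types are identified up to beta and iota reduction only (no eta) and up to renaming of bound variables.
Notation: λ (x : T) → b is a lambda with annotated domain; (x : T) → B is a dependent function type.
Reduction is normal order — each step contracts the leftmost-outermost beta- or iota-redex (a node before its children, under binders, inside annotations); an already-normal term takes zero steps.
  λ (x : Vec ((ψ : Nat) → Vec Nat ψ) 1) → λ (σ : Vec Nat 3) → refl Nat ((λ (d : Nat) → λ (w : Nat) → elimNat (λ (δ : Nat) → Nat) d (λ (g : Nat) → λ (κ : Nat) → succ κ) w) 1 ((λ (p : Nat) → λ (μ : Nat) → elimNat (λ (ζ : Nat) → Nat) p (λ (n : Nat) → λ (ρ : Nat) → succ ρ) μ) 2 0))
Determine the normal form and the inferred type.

reduced normal form:
  λ (x : Vec ((ψ : Nat) → Vec Nat ψ) 1) → λ (σ : Vec Nat 3) → refl Nat 3
the term's type:
  (x : Vec ((ψ : Nat) → Vec Nat ψ) 1) → (σ : Vec Nat 3) → Eq Nat 3 3
observation: normalization takes exactly 12 steps under the normal-order strategy.


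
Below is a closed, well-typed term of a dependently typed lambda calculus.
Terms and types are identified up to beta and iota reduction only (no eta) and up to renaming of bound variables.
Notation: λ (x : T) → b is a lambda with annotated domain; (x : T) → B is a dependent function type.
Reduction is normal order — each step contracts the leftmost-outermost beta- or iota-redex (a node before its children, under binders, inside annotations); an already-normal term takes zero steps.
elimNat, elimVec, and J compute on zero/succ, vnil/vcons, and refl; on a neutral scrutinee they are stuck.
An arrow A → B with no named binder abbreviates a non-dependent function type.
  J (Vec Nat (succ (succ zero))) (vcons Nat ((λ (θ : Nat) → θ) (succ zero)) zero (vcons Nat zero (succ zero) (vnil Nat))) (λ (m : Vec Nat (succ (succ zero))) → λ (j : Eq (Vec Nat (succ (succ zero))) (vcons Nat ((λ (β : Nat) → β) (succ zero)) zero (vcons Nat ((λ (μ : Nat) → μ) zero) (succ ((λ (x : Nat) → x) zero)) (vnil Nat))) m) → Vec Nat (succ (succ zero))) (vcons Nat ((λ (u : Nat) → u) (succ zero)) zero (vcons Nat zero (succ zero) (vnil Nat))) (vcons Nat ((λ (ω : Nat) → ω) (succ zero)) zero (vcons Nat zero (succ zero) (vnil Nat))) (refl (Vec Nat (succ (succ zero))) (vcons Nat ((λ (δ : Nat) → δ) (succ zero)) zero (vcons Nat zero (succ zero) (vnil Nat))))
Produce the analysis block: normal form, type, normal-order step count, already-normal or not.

reduced normal form:
  vcons Nat (succ zero) zero (vcons Nat zero (succ zero) (vnil Nat))
the term's type:
  Vec Nat (succ (succ zero))
steps to reach normal form (normal order): 2
already normal: no
first contracted redex: a J iota-redex


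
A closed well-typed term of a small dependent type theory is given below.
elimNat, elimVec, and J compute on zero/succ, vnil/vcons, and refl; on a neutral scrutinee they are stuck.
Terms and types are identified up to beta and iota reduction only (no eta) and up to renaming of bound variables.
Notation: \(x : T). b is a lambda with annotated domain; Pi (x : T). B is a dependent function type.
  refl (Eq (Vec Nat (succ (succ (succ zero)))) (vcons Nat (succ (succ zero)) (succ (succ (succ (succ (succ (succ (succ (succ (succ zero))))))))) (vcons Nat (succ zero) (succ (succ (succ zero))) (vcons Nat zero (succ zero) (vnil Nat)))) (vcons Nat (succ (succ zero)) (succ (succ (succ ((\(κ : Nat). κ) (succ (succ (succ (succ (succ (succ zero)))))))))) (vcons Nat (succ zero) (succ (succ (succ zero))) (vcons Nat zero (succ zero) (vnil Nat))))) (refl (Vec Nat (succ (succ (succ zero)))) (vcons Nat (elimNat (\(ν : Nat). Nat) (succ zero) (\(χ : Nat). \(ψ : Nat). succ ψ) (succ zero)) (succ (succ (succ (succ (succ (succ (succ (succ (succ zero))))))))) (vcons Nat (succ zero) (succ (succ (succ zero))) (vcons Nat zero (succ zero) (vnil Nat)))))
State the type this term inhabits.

the term's type:
  Eq (Eq (Vec Nat (succ (succ (succ zero)))) (vcons Nat (succ (succ zero)) (succ (succ (succ (succ (succ (succ (succ (succ (succ zero))))))))) (vcons Nat (succ zero) (succ (succ (succ zero))) (vcons Nat zero (succ zero) (vnil Nat)))) (vcons Nat (succ (succ zero)) (succ (succ (succ (succ (succ (succ (succ (succ (succ zero))))))))) (vcons Nat (succ zero) (succ (succ (succ zero))) (vcons Nat zero (succ zero) (vnil Nat))))) (refl (Vec Nat (succ (succ (succ zero)))) (vcons Nat (succ (succ zero)) (succ (succ (succ (succ (succ (succ (succ (succ (succ zero))))))))) (vcons Nat (succ zero) (succ (succ (succ zero))) (vcons Nat zero (succ zero) (vnil Nat))))) (refl (Vec Nat (succ (succ (succ zero)))) (vcons Nat (succ (succ zero)) (succ (succ (succ (succ (succ (succ (succ (succ (succ zero))))))))) (vcons Nat (succ zero) (succ (succ (succ zero))) (vcons Nat zero (succ zero) (vnil Nat)))))


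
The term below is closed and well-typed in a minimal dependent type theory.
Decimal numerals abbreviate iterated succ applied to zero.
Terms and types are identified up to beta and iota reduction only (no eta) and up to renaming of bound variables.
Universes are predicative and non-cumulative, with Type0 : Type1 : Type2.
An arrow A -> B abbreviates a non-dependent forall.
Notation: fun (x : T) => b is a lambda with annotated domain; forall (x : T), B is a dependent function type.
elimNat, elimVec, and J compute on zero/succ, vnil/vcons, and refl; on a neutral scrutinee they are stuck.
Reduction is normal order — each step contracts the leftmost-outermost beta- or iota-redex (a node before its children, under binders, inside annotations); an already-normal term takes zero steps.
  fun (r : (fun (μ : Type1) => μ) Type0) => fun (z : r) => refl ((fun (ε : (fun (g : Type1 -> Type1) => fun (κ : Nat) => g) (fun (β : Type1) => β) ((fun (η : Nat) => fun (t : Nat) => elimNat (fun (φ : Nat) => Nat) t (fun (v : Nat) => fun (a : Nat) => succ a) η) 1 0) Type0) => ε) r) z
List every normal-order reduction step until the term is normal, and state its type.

reduction (normal order):
  fun (r : (fun (μ : Type1) => μ) Type0) => fun (z : r) => refl ((fun (ε : (fun (g : Type1 -> Type1) => fun (κ : Nat) => g) (fun (β : Type1) => β) ((fun (η : Nat) => fun (t : Nat) => elimNat (fun (φ : Nat) => Nat) t (fun (v : Nat) => fun (a : Nat) => succ a) η) 1 0) Type0) => ε) r) z
  ~> fun (r : Type0) => fun (μ : r) => refl ((fun (z : (fun (ε : Type1 -> Type1) => fun (g : Nat) => ε) (fun (κ : Type1) => κ) ((fun (β : Nat) => fun (η : Nat) => elimNat (fun (t : Nat) => Nat) η (fun (φ : Nat) => fun (v : Nat) => succ v) β) 1 0) Type0) => z) r) μ
  ~> fun (r : Type0) => fun (μ : r) => refl r μ
inferred type:
  forall (r : Type0), forall (μ : r), Eq r μ μ


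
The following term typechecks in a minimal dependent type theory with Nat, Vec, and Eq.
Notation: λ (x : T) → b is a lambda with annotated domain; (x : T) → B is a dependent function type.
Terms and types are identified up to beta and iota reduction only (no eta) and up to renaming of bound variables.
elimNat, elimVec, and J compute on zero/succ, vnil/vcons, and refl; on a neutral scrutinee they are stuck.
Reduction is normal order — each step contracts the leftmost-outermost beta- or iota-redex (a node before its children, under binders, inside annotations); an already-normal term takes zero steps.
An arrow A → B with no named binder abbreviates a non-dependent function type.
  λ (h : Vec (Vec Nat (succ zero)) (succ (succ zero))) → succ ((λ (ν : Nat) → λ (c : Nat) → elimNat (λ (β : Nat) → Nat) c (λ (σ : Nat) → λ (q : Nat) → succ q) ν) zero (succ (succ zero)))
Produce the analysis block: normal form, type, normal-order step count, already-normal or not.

normal form:
  λ (h : Vec (Vec Nat (succ zero)) (succ (succ zero))) → succ (succ (succ zero))
the term's type:
  Vec (Vec Nat (succ zero)) (succ (succ zero)) → Nat
reduction steps (normal order): 3
already normal: no
first contracted redex: a beta-redex


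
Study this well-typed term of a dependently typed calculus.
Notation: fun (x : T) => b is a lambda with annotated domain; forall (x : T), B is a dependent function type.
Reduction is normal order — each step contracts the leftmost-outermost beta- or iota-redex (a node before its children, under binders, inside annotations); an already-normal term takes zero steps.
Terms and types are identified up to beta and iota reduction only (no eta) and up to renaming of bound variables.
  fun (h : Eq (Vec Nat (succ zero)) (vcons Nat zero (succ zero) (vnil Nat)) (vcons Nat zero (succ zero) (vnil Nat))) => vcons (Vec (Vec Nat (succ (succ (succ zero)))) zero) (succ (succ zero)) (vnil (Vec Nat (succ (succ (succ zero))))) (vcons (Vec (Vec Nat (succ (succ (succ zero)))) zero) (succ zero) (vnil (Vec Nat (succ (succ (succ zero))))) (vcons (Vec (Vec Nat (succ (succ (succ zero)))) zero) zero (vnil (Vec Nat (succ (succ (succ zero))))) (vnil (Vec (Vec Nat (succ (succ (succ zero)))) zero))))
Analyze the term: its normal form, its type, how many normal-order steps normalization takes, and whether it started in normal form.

reduced normal form:
  fun (h : Eq (Vec Nat (succ zero)) (vcons Nat zero (succ zero) (vnil Nat)) (vcons Nat zero (succ zero) (vnil Nat))) => vcons (Vec (Vec Nat (succ (succ (succ zero)))) zero) (succ (succ zero)) (vnil (Vec Nat (succ (succ (succ zero))))) (vcons (Vec (Vec Nat (succ (succ (succ zero)))) zero) (succ zero) (vnil (Vec Nat (succ (succ (succ zero))))) (vcons (Vec (Vec Nat (succ (succ (succ zero)))) zero) zero (vnil (Vec Nat (succ (succ (succ zero))))) (vnil (Vec (Vec Nat (succ (succ (succ zero)))) zero))))
inferred type:
  forall (h : Eq (Vec Nat (succ zero)) (vcons Nat zero (succ zero) (vnil Nat)) (vcons Nat zero (succ zero) (vnil Nat))), Vec (Vec (Vec Nat (succ (succ (succ zero)))) zero) (succ (succ (succ zero)))
steps to reach normal form (normal order): 0
started in normal form: yes


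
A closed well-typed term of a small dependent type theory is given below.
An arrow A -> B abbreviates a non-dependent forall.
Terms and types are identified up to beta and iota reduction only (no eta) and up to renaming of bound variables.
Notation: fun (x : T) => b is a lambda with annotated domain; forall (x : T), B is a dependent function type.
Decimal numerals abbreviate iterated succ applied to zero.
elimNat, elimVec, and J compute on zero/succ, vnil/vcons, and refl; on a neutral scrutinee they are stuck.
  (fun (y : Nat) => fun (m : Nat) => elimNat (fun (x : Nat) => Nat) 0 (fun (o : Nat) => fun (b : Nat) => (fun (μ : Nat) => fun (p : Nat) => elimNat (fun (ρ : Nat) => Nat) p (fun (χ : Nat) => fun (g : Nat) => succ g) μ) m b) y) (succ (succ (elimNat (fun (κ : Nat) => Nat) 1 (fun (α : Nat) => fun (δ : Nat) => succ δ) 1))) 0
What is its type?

inferred type:
  Nat


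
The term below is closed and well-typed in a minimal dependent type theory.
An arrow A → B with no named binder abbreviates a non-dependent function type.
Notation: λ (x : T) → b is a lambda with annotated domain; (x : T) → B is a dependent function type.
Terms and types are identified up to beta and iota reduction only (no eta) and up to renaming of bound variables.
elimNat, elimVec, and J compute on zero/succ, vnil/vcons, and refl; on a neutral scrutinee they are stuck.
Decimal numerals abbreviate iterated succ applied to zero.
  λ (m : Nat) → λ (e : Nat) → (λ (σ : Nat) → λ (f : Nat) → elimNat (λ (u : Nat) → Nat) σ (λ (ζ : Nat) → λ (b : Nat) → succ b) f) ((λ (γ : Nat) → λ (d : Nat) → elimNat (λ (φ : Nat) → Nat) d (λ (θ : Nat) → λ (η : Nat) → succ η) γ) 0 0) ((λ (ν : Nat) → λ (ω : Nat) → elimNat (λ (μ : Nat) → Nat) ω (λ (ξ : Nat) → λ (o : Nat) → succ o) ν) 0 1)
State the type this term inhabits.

inferred type:
  Nat → Nat → Nat


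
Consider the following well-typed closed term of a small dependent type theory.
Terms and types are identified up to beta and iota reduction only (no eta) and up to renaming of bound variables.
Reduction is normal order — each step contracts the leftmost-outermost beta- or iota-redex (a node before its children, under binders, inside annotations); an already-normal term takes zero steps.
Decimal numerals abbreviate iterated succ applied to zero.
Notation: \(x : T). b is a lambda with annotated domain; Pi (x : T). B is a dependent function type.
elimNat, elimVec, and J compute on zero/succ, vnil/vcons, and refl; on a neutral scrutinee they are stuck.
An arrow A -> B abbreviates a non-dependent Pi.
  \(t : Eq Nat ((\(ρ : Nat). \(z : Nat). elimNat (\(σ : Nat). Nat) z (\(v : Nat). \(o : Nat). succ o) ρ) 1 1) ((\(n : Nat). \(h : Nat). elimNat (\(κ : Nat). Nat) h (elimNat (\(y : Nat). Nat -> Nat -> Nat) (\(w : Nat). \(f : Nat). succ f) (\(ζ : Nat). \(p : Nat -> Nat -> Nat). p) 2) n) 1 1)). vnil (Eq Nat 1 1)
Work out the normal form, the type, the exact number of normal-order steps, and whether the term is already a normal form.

reduced normal form:
  \(t : Eq Nat 2 2). vnil (Eq Nat 1 1)
the term's type:
  Eq Nat 2 2 -> Vec (Eq Nat 1 1) 0
reduction steps (normal order): 19
started in normal form: no
first contracted redex: a beta-redex


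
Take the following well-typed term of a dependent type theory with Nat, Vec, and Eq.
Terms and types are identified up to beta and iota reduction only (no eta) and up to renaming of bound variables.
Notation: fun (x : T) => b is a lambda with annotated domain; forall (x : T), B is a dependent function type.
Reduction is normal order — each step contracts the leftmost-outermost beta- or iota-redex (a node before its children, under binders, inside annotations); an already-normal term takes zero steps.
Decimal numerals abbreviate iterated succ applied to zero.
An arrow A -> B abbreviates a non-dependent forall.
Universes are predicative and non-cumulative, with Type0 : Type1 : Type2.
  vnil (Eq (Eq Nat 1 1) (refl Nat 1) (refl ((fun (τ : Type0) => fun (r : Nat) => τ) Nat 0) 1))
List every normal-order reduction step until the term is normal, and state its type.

normal-order reduction:
  vnil (Eq (Eq Nat 1 1) (refl Nat 1) (refl ((fun (τ : Type0) => fun (r : Nat) => τ) Nat 0) 1))
  ~> vnil (Eq (Eq Nat 1 1) (refl Nat 1) (refl ((fun (τ : Nat) => Nat) 0) 1))
  ~> vnil (Eq (Eq Nat 1 1) (refl Nat 1) (refl Nat 1))
inferred type:
  Vec (Eq (Eq Nat 1 1) (refl Nat 1) (refl Nat 1)) 0


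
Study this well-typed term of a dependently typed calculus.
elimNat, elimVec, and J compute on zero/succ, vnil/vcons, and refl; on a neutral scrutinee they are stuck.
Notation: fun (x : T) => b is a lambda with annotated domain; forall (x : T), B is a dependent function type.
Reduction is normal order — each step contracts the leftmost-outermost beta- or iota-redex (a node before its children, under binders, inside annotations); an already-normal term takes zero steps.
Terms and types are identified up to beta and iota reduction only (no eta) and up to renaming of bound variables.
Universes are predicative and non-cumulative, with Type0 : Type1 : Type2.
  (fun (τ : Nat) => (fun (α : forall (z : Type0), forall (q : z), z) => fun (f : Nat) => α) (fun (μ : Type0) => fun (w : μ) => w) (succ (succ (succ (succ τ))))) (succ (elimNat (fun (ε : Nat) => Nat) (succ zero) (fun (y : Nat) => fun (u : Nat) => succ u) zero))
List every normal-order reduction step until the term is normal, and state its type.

normal-order reduction:
  (fun (τ : Nat) => (fun (α : forall (z : Type0), forall (q : z), z) => fun (f : Nat) => α) (fun (μ : Type0) => fun (w : μ) => w) (succ (succ (succ (succ τ))))) (succ (elimNat (fun (ε : Nat) => Nat) (succ zero) (fun (y : Nat) => fun (u : Nat) => succ u) zero))
  ~> (fun (τ : forall (α : Type0), forall (z : α), α) => fun (q : Nat) => τ) (fun (f : Type0) => fun (μ : f) => μ) (succ (succ (succ (succ (succ (elimNat (fun (w : Nat) => Nat) (succ zero) (fun (ε : Nat) => fun (y : Nat) => succ y) zero))))))
  ~> (fun (τ : Nat) => fun (α : Type0) => fun (z : α) => z) (succ (succ (succ (succ (succ (elimNat (fun (q : Nat) => Nat) (succ zero) (fun (f : Nat) => fun (μ : Nat) => succ μ) zero))))))
  ~> fun (τ : Type0) => fun (α : τ) => α
type:
  forall (τ : Type0), forall (α : τ), τ
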